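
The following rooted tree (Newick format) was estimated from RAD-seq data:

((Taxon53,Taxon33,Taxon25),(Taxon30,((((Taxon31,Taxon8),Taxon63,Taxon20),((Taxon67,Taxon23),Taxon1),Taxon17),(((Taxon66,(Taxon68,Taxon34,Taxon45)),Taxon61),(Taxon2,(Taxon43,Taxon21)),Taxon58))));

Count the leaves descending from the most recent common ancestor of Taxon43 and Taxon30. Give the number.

The MRCA of Taxon43 and Taxon30 is the node subtending (Taxon30,((((Taxon31,Taxon8),Taxon63,Taxon20),((Taxon67,Taxon23),Taxon1),Taxon17),(((Taxon66,(Taxon68,Taxon34,Taxon45)),Taxon61),(Taxon2,(Taxon43,Taxon21)),Taxon58))).
That clade contains 18 terminal taxa: Taxon1, Taxon17, Taxon2, Taxon20, Taxon21, Taxon23, Taxon30, Taxon31, Taxon34, Taxon43, Taxon45, Taxon58, Taxon61, Taxon63, Taxon66, Taxon67, Taxon68, Taxon8.

18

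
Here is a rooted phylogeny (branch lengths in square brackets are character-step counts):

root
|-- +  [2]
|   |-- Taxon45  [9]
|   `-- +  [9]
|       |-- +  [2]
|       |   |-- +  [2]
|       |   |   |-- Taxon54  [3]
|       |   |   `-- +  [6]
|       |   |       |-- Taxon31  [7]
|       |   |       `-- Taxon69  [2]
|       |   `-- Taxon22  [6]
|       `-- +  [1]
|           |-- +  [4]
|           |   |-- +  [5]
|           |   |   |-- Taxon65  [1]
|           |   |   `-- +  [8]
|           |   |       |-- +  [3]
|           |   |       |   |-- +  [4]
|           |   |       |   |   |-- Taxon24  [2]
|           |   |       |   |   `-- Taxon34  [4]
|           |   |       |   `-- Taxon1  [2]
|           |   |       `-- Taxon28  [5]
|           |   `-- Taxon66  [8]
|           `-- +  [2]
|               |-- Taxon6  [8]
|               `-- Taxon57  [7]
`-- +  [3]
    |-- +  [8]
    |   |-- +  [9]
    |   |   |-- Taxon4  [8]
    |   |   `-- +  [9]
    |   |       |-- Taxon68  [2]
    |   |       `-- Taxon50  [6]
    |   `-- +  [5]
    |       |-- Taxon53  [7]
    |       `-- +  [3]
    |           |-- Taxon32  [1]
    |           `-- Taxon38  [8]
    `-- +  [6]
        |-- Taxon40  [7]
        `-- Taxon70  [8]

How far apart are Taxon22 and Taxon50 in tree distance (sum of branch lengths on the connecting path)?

54

The path runs Taxon22 → … → MRCA → … → Taxon50; the MRCA is the root of the tree.
Branch lengths along that path: 6 + 2 + 9 + 2 + 3 + 8 + 9 + 9 + 6 = 54.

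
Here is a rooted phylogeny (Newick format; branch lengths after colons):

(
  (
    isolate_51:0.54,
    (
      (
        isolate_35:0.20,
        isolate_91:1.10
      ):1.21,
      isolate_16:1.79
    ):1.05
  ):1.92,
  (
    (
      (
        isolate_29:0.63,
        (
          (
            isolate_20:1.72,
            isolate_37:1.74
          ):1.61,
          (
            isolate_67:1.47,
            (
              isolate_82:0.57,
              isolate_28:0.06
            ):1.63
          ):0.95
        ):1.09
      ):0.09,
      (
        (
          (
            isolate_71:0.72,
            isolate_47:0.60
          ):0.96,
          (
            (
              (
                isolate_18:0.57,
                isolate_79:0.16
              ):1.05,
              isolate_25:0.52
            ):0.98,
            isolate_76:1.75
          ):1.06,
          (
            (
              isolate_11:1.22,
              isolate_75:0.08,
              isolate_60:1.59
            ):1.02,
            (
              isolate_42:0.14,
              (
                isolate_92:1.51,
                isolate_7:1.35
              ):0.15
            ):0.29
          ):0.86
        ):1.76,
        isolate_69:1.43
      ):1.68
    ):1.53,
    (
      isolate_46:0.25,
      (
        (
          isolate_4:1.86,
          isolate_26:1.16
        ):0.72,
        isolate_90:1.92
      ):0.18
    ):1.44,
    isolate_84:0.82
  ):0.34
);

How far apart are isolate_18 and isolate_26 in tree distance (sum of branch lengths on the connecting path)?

The path runs isolate_18 → … → MRCA → … → isolate_26; the MRCA is the node subtending (((isolate_29,((isolate_20,isolate_37),(isolate_67,(isolate_82,isolate_28)))),(((isolate_71,isolate_47),(((isolate_18,isolate_79),isolate_25),isolate_76),((isolate_11,isolate_75,isolate_60),(isolate_42,(isolate_92,isolate_7)))),isolate_69)),(isolate_46,((isolate_4,isolate_26),isolate_90)),isolate_84).
Branch lengths along that path: 0.57 + 1.05 + 0.98 + 1.06 + 1.76 + 1.68 + 1.53 + 1.44 + 0.18 + 0.72 + 1.16 = 12.13.

12.13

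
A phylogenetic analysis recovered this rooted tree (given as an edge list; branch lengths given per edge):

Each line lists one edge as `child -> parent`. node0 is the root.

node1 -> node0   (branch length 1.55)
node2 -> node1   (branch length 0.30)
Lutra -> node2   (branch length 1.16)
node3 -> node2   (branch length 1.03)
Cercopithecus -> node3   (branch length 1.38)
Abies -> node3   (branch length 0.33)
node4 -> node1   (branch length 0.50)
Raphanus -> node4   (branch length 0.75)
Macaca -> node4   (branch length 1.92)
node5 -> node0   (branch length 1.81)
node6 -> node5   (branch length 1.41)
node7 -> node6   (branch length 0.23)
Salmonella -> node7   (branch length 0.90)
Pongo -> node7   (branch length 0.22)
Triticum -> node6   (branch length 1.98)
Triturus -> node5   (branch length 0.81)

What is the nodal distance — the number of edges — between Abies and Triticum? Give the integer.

The MRCA of Abies and Triticum is the root of the tree.
From Abies up to that node: 4 branches. From Triticum up to the same node: 3 branches. Total: 4 + 3 = 7.

7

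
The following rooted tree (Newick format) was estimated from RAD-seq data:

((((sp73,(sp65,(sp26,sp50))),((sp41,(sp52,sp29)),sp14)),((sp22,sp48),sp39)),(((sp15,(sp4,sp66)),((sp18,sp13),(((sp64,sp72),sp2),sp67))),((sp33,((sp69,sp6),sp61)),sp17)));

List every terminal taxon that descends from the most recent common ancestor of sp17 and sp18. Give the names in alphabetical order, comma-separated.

Tracing sp17: it sits inside ((sp33,((sp69,sp6),sp61)),sp17).
Tracing sp18: it sits inside (sp18,sp13).
The smallest clade enclosing both is (((sp15,(sp4,sp66)),((sp18,sp13),(((sp64,sp72),sp2),sp67))),((sp33,((sp69,sp6),sp61)),sp17)); the answer is its 14 terminal taxa in alphabetical order.

sp13, sp15, sp17, sp18, sp2, sp33, sp4, sp6, sp61, sp64, sp66, sp67, sp69, sp72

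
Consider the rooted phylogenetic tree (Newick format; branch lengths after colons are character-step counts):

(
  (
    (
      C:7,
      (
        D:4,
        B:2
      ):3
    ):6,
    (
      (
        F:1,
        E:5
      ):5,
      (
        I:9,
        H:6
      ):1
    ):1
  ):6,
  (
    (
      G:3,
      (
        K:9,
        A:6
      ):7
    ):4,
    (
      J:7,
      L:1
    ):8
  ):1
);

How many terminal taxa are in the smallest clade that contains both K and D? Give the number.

12

The MRCA of K and D is the root, so the clade is the entire tree.
That clade contains 12 terminal taxa: A, B, C, D, E, F, G, H, I, J, K, L.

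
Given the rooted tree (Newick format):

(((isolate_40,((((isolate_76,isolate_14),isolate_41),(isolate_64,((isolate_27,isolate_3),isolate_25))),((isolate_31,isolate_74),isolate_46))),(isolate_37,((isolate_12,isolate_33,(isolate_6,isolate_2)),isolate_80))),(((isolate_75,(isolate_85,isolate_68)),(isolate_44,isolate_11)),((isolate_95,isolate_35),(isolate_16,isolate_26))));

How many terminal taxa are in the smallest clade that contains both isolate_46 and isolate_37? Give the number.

The MRCA of isolate_46 and isolate_37 is the node subtending ((isolate_40,((((isolate_76,isolate_14),isolate_41),(isolate_64,((isolate_27,isolate_3),isolate_25))),((isolate_31,isolate_74),isolate_46))),(isolate_37,((isolate_12,isolate_33,(isolate_6,isolate_2)),isolate_80))).
That clade contains 17 terminal taxa: isolate_12, isolate_14, isolate_2, isolate_25, isolate_27, isolate_3, isolate_31, isolate_33, isolate_37, isolate_40, isolate_41, isolate_46, isolate_6, isolate_64, isolate_74, isolate_76, isolate_80.

17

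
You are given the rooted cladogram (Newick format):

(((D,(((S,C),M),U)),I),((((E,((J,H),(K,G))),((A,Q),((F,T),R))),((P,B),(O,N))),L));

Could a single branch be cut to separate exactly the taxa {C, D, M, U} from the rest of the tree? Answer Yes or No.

The MRCA of the listed taxa subtends (D,(((S,C),M),U)).
That clade also contains S, which is not in the proposed group, so the group is not monophyletic.

No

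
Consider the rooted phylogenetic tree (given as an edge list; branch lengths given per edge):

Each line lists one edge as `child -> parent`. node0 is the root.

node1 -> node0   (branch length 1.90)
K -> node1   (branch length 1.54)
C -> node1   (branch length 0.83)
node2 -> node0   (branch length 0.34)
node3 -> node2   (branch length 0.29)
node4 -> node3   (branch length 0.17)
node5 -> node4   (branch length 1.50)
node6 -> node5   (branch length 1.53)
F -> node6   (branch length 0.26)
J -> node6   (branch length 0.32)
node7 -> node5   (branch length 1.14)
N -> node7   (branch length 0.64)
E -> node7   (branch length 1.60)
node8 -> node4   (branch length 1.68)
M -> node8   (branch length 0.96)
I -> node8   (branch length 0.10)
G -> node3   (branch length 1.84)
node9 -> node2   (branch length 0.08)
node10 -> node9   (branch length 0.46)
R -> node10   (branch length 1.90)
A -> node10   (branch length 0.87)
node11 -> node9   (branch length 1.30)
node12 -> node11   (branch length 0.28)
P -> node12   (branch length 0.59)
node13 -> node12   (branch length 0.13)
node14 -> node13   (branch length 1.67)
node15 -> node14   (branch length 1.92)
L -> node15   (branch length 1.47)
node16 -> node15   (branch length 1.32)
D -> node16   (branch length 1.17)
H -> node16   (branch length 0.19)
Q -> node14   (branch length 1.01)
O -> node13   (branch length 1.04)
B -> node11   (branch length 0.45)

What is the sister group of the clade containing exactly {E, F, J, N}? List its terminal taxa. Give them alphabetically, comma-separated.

I, M

The clade containing exactly {E, F, J, N} attaches to the tree at the node subtending (((F,J),(N,E)),(M,I)).
The other lineage descending from that same node — the sister group — is (M,I); its 2 tips in alphabetical order are the answer.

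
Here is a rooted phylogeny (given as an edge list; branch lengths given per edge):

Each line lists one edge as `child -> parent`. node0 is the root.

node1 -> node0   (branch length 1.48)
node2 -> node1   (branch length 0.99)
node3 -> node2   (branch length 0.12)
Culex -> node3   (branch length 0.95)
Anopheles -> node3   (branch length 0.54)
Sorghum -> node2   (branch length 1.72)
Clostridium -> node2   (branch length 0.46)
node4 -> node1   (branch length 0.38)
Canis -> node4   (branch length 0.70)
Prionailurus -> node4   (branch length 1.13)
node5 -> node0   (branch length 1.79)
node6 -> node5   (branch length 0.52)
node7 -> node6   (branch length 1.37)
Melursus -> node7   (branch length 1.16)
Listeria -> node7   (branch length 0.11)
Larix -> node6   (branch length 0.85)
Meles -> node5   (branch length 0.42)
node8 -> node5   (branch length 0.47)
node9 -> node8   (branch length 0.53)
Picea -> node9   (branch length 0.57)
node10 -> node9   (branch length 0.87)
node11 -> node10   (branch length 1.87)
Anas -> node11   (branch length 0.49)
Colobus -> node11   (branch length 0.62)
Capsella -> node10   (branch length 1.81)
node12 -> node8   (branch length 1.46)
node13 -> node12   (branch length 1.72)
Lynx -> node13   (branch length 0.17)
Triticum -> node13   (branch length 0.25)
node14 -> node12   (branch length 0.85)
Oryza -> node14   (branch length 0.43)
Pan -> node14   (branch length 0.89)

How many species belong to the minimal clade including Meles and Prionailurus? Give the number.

The MRCA of Meles and Prionailurus is the root, so the clade is the entire tree.
That clade contains 18 terminal taxa: Anas, Anopheles, Canis, Capsella, Clostridium, Colobus, Culex, Larix, Listeria, Lynx, Meles, Melursus, Oryza, Pan, Picea, Prionailurus, Sorghum, Triticum.

18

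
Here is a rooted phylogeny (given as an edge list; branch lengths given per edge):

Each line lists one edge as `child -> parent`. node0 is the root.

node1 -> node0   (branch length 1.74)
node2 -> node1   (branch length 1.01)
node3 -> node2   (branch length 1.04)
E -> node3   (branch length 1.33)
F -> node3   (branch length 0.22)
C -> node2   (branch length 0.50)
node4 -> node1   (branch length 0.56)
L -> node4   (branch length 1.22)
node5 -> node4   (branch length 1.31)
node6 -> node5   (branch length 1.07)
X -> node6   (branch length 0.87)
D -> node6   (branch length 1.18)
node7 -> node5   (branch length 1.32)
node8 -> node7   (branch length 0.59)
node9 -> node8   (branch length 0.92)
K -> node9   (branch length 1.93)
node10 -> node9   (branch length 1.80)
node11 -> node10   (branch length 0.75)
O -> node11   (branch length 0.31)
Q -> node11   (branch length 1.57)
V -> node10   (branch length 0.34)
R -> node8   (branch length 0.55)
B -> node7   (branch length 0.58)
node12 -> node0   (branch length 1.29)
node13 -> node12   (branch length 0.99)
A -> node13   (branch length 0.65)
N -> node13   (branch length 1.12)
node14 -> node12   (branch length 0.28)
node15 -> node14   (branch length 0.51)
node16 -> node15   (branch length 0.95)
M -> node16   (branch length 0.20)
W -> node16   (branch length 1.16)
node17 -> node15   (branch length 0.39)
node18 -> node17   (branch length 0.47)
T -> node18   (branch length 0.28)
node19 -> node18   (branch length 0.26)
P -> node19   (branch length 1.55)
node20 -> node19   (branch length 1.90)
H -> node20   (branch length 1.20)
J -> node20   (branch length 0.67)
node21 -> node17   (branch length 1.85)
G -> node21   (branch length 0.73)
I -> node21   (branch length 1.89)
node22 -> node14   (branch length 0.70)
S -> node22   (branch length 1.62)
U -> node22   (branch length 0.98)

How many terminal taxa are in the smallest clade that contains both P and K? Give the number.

24

The MRCA of P and K is the root, so the clade is the entire tree.
That clade contains 24 terminal taxa: A, B, C, D, E, F, G, H, I, J, K, L, M, N, O, P, Q, R, S, T, U, V, W, X.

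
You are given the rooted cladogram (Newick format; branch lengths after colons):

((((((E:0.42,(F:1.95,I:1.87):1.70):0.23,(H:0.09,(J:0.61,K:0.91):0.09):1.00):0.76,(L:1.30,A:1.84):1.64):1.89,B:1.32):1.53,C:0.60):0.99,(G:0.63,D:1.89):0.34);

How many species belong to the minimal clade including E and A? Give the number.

8

The MRCA of E and A is the node subtending (((E,(F,I)),(H,(J,K))),(L,A)).
That clade contains 8 terminal taxa: A, E, F, H, I, J, K, L.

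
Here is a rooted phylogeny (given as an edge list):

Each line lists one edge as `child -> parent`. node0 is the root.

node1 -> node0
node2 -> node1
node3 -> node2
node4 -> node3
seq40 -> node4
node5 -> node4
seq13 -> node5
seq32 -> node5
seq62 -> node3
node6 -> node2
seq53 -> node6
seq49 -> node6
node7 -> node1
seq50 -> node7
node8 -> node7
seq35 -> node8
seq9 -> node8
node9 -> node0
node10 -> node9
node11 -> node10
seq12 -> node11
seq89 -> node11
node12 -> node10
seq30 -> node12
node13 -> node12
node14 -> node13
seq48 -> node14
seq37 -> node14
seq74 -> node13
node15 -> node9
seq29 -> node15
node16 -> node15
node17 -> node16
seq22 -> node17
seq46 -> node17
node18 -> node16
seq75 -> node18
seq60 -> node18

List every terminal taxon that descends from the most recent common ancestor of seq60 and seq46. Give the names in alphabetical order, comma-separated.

Tracing seq60: it sits inside (seq75,seq60).
Tracing seq46: it sits inside (seq22,seq46).
The smallest clade enclosing both is ((seq22,seq46),(seq75,seq60)); the answer is its 4 terminal taxa in alphabetical order.

seq22, seq46, seq60, seq75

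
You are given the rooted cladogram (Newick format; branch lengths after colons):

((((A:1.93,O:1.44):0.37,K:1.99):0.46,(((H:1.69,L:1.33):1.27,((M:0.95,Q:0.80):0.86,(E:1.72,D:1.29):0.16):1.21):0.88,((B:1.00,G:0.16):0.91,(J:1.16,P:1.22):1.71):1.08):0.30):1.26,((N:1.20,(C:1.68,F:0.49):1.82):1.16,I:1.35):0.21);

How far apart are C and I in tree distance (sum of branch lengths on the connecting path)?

6.01

The path runs C → … → MRCA → … → I; the MRCA is the node subtending ((N,(C,F)),I).
Branch lengths along that path: 1.68 + 1.82 + 1.16 + 1.35 = 6.01.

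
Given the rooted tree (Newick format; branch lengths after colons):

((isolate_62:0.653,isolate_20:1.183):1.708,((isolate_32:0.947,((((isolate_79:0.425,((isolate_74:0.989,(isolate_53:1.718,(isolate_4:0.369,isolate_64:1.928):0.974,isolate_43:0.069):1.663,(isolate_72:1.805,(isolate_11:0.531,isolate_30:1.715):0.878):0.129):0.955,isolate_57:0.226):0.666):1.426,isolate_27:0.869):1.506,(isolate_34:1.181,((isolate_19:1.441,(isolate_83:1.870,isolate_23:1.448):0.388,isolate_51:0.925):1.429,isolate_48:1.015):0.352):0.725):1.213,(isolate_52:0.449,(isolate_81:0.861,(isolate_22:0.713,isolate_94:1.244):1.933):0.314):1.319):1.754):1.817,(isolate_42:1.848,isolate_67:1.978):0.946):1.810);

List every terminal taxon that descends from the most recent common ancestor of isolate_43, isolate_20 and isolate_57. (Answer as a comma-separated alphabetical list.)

isolate_11, isolate_19, isolate_20, isolate_22, isolate_23, isolate_27, isolate_30, isolate_32, isolate_34, isolate_4, isolate_42, isolate_43, isolate_48, isolate_51, isolate_52, isolate_53, isolate_57, isolate_62, isolate_64, isolate_67, isolate_72, isolate_74, isolate_79, isolate_81, isolate_83, isolate_94

Tracing isolate_43: it sits inside (isolate_53,(isolate_4,isolate_64),isolate_43).
Tracing isolate_20: it sits inside (isolate_62,isolate_20).
Tracing isolate_57: it sits inside ((isolate_74,(isolate_53,(isolate_4,isolate_64),isolate_43),(isolate_72,(isolate_11,isolate_30))),isolate_57).
The smallest clade enclosing all 3 is the whole tree (their MRCA is the root), so the answer is all 26 tips in alphabetical order.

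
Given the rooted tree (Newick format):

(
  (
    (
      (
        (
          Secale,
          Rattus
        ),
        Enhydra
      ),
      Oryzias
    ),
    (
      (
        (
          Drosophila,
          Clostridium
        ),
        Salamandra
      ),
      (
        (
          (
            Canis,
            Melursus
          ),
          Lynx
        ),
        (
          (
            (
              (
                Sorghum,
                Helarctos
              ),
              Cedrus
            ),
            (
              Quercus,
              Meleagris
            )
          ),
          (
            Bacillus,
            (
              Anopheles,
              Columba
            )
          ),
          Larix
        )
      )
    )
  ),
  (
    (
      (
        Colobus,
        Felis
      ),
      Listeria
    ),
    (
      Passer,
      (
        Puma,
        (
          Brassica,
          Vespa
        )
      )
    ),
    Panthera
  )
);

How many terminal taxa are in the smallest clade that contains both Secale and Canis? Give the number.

19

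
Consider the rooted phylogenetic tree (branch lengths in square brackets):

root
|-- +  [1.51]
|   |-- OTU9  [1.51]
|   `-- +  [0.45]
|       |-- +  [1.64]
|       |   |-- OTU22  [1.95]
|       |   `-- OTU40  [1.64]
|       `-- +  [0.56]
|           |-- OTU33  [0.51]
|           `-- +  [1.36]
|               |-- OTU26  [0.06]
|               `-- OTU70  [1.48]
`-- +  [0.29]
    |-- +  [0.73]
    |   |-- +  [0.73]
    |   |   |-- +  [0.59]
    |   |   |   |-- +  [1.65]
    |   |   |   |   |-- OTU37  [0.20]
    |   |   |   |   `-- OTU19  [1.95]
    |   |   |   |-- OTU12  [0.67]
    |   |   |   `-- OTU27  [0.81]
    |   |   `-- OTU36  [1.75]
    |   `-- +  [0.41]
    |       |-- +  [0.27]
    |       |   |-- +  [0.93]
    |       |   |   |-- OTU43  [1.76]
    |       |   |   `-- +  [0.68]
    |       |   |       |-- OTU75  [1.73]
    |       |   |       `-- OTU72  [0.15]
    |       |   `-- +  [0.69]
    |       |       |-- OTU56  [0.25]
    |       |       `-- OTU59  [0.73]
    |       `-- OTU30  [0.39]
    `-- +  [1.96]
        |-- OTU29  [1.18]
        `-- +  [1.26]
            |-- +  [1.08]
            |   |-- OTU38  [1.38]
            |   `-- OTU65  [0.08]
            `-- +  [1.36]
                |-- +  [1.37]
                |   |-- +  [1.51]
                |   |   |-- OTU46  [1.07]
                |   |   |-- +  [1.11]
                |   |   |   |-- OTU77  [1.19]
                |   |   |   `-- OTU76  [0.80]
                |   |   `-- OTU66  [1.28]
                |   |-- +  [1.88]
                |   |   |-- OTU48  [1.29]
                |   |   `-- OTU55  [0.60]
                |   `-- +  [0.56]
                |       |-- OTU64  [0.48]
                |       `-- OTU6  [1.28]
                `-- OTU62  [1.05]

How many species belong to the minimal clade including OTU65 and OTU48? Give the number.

The MRCA of OTU65 and OTU48 is the node subtending ((OTU38,OTU65),(((OTU46,(OTU77,OTU76),OTU66),(OTU48,OTU55),(OTU64,OTU6)),OTU62)).
That clade contains 11 terminal taxa: OTU38, OTU46, OTU48, OTU55, OTU6, OTU62, OTU64, OTU65, OTU66, OTU76, OTU77.

11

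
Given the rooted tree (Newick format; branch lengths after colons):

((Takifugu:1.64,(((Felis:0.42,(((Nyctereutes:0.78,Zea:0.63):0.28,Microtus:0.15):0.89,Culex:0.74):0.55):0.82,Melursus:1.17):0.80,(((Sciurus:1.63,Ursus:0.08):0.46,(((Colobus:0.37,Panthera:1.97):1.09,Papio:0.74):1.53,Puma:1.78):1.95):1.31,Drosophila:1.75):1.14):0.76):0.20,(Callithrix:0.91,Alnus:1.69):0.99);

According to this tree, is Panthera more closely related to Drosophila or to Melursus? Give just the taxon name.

The MRCA of Panthera and Drosophila subtends (((Sciurus,Ursus),(((Colobus,Panthera),Papio),Puma)),Drosophila) (7 taxa).
The MRCA of Panthera and Melursus subtends (((Felis,(((Nyctereutes,Zea),Microtus),Culex)),Melursus),(((Sciurus,Ursus),(((Colobus,Panthera),Papio),Puma)),Drosophila)) (13 taxa).
The first is nested inside the second, so Panthera shares a more recent common ancestor with Drosophila.

Drosophila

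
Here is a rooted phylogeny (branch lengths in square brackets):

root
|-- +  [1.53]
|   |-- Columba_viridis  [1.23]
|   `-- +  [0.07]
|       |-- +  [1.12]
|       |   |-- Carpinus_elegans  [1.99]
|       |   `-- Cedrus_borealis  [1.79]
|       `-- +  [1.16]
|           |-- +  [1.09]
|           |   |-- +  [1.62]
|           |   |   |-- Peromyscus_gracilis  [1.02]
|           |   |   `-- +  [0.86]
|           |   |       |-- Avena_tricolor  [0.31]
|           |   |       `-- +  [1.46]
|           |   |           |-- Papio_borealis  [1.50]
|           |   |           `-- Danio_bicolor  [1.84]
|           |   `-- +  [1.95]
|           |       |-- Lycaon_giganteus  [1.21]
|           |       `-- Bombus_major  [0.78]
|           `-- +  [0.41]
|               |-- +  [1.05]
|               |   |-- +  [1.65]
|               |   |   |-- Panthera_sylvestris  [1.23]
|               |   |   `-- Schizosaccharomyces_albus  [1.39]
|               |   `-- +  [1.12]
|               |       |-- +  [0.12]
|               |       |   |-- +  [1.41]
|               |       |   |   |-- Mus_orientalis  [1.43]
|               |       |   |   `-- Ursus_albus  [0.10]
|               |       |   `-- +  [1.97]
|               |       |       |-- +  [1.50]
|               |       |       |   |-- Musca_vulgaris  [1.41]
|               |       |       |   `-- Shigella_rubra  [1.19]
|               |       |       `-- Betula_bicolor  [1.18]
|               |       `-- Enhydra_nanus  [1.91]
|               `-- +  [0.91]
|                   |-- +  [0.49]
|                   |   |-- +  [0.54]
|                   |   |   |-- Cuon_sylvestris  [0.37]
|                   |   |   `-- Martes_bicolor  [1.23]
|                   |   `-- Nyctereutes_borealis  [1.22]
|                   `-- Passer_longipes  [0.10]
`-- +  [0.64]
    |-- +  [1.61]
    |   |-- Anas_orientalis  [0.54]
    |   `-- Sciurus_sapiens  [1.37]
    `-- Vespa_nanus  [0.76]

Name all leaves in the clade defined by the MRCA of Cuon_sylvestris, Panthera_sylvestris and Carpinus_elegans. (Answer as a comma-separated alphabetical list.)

Avena_tricolor, Betula_bicolor, Bombus_major, Carpinus_elegans, Cedrus_borealis, Cuon_sylvestris, Danio_bicolor, Enhydra_nanus, Lycaon_giganteus, Martes_bicolor, Mus_orientalis, Musca_vulgaris, Nyctereutes_borealis, Panthera_sylvestris, Papio_borealis, Passer_longipes, Peromyscus_gracilis, Schizosaccharomyces_albus, Shigella_rubra, Ursus_albus

Tracing Cuon_sylvestris: it sits inside (Cuon_sylvestris,Martes_bicolor).
Tracing Panthera_sylvestris: it sits inside (Panthera_sylvestris,Schizosaccharomyces_albus).
Tracing Carpinus_elegans: it sits inside (Carpinus_elegans,Cedrus_borealis).
The smallest clade enclosing all 3 is ((Carpinus_elegans,Cedrus_borealis),(((Peromyscus_gracilis,(Avena_tricolor,(Papio_borealis,Danio_bicolor))),(Lycaon_giganteus,Bombus_major)),(((Panthera_sylvestris,Schizosaccharomyces_albus),(((Mus_orientalis,Ursus_albus),((Musca_vulgaris,Shigella_rubra),Betula_bicolor)),Enhydra_nanus)),(((Cuon_sylvestris,Martes_bicolor),Nyctereutes_borealis),Passer_longipes)))); the answer is its 20 terminal taxa in alphabetical order.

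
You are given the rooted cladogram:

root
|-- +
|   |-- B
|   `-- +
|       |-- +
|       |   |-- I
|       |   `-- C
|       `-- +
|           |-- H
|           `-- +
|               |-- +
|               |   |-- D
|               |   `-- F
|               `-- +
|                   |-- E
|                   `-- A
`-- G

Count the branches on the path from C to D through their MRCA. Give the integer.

6

The MRCA of C and D is the node subtending ((I,C),(H,((D,F),(E,A)))).
From C up to that node: 2 branches. From D up to the same node: 4 branches. Total: 2 + 4 = 6.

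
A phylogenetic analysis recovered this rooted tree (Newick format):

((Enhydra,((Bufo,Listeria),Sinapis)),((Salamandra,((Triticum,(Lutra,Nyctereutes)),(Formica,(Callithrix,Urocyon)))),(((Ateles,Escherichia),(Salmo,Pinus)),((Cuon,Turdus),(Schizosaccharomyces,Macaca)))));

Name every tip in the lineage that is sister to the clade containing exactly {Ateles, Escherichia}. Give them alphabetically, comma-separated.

The clade containing exactly {Ateles, Escherichia} attaches to the tree at the node subtending ((Ateles,Escherichia),(Salmo,Pinus)).
The other lineage descending from that same node — the sister group — is (Salmo,Pinus); its 2 tips in alphabetical order are the answer.

Pinus, Salmo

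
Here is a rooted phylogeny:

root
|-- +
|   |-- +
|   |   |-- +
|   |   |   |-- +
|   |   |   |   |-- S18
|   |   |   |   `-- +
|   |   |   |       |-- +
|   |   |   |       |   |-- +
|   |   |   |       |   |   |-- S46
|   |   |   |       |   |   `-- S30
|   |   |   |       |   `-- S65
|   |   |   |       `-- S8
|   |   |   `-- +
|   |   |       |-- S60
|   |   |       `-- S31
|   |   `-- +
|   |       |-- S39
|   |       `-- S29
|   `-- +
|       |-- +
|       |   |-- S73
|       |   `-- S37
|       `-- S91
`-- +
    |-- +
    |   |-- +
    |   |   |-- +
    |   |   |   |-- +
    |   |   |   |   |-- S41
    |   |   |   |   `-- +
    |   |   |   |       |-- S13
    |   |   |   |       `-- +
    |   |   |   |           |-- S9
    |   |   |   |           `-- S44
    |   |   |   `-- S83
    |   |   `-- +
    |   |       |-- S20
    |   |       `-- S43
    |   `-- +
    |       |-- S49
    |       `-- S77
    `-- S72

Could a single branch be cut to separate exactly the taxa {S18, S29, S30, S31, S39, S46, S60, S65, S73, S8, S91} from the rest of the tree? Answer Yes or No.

The MRCA of the listed taxa subtends ((((S18,(((S46,S30),S65),S8)),(S60,S31)),(S39,S29)),((S73,S37),S91)).
That clade also contains S37, which is not in the proposed group, so the group is not monophyletic.

No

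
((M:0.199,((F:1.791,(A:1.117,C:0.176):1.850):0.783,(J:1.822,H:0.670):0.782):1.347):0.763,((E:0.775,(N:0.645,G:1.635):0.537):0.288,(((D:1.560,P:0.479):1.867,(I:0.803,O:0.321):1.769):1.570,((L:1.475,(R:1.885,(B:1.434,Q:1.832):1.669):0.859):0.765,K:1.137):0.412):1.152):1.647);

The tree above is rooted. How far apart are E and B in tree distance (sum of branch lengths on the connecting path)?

The path runs E → … → MRCA → … → B; the MRCA is the node subtending ((E,(N,G)),(((D,P),(I,O)),((L,(R,(B,Q))),K))).
Branch lengths along that path: 0.775 + 0.288 + 1.152 + 0.412 + 0.765 + 0.859 + 1.669 + 1.434 = 7.354.

7.354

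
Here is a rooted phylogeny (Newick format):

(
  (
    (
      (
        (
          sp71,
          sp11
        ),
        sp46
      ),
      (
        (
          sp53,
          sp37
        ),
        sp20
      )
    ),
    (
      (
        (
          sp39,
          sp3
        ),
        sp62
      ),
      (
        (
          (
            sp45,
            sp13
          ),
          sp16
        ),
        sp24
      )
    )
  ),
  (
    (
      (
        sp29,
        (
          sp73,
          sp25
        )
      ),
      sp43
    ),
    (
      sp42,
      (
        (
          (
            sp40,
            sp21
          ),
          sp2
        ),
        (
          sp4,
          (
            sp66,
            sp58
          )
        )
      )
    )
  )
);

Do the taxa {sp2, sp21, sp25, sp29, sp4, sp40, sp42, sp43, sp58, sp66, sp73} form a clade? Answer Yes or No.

Yes

The most recent common ancestor of these taxa subtends (((sp29,(sp73,sp25)),sp43),(sp42,(((sp40,sp21),sp2),(sp4,(sp66,sp58))))).
That clade has exactly 11 tips — every listed taxon and nothing else — so the group is monophyletic.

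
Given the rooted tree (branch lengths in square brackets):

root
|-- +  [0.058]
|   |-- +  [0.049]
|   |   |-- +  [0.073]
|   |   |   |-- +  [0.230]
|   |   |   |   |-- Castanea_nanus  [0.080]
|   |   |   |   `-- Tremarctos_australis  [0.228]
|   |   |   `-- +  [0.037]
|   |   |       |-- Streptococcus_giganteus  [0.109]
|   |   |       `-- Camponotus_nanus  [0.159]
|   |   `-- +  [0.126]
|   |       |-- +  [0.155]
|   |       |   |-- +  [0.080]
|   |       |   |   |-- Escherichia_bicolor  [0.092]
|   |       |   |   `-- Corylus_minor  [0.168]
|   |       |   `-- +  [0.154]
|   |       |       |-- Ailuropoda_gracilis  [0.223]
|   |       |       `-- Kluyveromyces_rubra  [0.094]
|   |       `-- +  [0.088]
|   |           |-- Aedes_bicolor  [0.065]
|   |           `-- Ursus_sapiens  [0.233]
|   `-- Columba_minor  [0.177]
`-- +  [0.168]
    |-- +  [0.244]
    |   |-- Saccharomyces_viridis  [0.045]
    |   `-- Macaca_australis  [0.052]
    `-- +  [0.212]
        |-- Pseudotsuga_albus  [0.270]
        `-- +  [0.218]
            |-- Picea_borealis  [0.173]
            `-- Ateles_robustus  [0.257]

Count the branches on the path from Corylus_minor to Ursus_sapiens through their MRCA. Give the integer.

The MRCA of Corylus_minor and Ursus_sapiens is the node subtending (((Escherichia_bicolor,Corylus_minor),(Ailuropoda_gracilis,Kluyveromyces_rubra)),(Aedes_bicolor,Ursus_sapiens)).
From Corylus_minor up to that node: 3 branches. From Ursus_sapiens up to the same node: 2 branches. Total: 3 + 2 = 5.

5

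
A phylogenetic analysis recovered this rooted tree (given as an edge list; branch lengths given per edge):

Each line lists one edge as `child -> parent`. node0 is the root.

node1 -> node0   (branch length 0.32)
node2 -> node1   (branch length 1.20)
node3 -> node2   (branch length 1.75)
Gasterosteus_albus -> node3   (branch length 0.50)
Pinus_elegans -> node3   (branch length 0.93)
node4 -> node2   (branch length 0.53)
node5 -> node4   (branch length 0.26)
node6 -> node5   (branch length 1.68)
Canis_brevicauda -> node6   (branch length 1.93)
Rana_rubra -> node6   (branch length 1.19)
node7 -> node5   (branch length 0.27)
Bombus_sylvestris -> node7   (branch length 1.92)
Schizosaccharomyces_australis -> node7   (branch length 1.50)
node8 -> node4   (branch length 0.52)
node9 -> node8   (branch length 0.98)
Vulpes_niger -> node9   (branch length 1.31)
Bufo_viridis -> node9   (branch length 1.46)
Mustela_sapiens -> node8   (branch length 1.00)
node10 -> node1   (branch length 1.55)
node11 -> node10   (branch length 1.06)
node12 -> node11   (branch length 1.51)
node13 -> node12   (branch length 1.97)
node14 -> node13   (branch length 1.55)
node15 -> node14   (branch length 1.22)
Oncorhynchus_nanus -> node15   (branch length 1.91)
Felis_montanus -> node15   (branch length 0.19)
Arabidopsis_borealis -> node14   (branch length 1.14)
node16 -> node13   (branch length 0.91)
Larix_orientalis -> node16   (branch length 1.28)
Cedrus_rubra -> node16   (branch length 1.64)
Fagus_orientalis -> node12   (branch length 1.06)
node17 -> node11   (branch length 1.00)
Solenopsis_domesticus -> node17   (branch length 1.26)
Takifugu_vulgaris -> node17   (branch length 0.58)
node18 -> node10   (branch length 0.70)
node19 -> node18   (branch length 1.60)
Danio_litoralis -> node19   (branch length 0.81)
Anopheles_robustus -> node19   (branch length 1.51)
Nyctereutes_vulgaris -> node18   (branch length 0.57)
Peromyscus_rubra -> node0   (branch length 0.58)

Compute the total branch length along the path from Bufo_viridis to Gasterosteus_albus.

The path runs Bufo_viridis → … → MRCA → … → Gasterosteus_albus; the MRCA is the node subtending ((Gasterosteus_albus,Pinus_elegans),(((Canis_brevicauda,Rana_rubra),(Bombus_sylvestris,Schizosaccharomyces_australis)),((Vulpes_niger,Bufo_viridis),Mustela_sapiens))).
Branch lengths along that path: 1.46 + 0.98 + 0.52 + 0.53 + 1.75 + 0.50 = 5.74.

5.74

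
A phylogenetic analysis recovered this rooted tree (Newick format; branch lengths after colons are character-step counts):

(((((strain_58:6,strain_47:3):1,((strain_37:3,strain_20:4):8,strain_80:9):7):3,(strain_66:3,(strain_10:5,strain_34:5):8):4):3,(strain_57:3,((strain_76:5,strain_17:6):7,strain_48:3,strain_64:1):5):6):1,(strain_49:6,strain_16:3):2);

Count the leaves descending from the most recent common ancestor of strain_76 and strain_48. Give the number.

The MRCA of strain_76 and strain_48 is the node subtending ((strain_76,strain_17),strain_48,strain_64).
That clade contains 4 terminal taxa: strain_17, strain_48, strain_64, strain_76.

4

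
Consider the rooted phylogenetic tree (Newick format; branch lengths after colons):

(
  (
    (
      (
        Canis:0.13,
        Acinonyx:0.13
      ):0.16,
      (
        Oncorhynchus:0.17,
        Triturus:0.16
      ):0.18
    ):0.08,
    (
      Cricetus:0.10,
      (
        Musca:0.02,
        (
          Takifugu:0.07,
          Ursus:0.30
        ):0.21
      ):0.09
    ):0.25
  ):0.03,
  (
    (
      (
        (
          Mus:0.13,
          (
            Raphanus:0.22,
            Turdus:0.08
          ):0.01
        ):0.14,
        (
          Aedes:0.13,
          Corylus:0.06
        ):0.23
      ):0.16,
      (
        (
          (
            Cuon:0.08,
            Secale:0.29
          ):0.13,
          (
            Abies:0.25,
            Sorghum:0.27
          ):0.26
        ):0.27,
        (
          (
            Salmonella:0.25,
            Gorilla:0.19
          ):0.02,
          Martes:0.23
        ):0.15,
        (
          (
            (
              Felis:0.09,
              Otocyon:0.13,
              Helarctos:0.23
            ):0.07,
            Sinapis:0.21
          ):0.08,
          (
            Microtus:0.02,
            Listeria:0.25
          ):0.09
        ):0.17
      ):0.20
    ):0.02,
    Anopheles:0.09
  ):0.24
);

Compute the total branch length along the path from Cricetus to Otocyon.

The path runs Cricetus → … → MRCA → … → Otocyon; the MRCA is the root of the tree.
Branch lengths along that path: 0.10 + 0.25 + 0.03 + 0.24 + 0.02 + 0.20 + 0.17 + 0.08 + 0.07 + 0.13 = 1.29.

1.29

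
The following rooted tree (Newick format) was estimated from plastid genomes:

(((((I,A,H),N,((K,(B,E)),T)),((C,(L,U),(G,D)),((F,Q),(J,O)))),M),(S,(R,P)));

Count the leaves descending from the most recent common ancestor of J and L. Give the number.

The MRCA of J and L is the node subtending ((C,(L,U),(G,D)),((F,Q),(J,O))).
That clade contains 9 terminal taxa: C, D, F, G, J, L, O, Q, U.

9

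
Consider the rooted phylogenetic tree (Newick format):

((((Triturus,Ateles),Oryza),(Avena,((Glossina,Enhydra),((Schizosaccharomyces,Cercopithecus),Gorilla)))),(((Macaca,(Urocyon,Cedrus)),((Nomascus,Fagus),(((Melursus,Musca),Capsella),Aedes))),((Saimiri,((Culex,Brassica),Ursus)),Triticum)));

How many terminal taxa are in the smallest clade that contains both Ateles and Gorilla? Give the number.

9

The MRCA of Ateles and Gorilla is the node subtending (((Triturus,Ateles),Oryza),(Avena,((Glossina,Enhydra),((Schizosaccharomyces,Cercopithecus),Gorilla)))).
That clade contains 9 terminal taxa: Ateles, Avena, Cercopithecus, Enhydra, Glossina, Gorilla, Oryza, Schizosaccharomyces, Triturus.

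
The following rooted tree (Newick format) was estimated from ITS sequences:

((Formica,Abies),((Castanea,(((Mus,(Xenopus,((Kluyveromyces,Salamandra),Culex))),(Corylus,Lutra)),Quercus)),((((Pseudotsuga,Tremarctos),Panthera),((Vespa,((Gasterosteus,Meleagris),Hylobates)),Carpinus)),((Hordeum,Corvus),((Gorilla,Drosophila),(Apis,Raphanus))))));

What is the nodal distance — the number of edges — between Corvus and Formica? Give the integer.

The MRCA of Corvus and Formica is the root of the tree.
From Corvus up to that node: 5 branches. From Formica up to the same node: 2 branches. Total: 5 + 2 = 7.

7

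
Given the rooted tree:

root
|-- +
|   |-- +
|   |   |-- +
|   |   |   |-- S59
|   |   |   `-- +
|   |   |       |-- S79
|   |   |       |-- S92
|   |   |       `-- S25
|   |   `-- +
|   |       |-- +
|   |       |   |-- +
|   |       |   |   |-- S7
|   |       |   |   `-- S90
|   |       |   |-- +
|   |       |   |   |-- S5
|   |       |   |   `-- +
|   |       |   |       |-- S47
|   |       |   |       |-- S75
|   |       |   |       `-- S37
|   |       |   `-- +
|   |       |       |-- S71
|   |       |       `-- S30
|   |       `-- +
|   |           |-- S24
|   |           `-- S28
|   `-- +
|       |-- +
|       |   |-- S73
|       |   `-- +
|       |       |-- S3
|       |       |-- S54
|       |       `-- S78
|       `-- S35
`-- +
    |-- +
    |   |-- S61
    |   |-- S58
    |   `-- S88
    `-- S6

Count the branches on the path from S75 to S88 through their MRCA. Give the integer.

The MRCA of S75 and S88 is the root of the tree.
From S75 up to that node: 7 branches. From S88 up to the same node: 3 branches. Total: 7 + 3 = 10.

10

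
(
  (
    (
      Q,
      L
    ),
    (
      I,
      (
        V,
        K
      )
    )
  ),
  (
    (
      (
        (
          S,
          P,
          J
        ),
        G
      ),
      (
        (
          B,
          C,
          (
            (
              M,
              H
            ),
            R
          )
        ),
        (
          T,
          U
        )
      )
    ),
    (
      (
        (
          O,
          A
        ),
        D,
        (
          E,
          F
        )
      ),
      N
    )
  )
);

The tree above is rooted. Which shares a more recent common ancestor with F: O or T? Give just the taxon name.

O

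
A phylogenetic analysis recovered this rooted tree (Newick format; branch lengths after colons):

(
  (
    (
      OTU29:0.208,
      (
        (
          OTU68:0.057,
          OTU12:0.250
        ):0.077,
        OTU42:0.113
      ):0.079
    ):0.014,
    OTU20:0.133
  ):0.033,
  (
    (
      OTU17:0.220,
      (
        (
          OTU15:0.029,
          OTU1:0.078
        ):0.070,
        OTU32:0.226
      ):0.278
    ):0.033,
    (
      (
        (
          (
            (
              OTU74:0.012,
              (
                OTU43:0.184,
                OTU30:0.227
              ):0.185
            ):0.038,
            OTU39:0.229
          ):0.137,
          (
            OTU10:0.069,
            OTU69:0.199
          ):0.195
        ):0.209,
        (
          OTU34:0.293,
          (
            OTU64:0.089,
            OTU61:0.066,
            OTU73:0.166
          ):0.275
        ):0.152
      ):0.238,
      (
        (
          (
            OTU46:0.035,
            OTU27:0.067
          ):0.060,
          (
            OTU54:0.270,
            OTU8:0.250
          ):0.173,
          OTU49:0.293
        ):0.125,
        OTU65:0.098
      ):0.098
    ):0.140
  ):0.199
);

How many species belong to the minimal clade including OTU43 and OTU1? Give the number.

20

The MRCA of OTU43 and OTU1 is the node subtending ((OTU17,((OTU15,OTU1),OTU32)),(((((OTU74,(OTU43,OTU30)),OTU39),(OTU10,OTU69)),(OTU34,(OTU64,OTU61,OTU73))),(((OTU46,OTU27),(OTU54,OTU8),OTU49),OTU65))).
That clade contains 20 terminal taxa: OTU1, OTU10, OTU15, OTU17, OTU27, OTU30, OTU32, OTU34, OTU39, OTU43, OTU46, OTU49, OTU54, OTU61, OTU64, OTU65, OTU69, OTU73, OTU74, OTU8.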